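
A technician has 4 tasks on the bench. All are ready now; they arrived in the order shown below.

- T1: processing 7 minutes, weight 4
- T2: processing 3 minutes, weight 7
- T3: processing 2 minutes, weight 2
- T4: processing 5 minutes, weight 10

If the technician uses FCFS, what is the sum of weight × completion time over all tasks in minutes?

292

FIFO (arrival order): T1 T2 T3 T4.
T1: finishes 7, weight 4, w·C = 28
T2: finishes 10, weight 7, w·C = 70
T3: finishes 12, weight 2, w·C = 24
T4: finishes 17, weight 10, w·C = 170
Sum = 28+70+24+170 = 292.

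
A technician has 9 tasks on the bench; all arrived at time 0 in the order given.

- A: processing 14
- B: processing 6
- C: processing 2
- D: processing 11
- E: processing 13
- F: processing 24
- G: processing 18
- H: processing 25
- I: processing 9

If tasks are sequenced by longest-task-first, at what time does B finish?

LPT (decreasing processing time): H F G A E D I B C.
H: 0→25
F: 25→49
G: 49→67
A: 67→81
E: 81→94
D: 94→105
I: 105→114
B: 114→120

120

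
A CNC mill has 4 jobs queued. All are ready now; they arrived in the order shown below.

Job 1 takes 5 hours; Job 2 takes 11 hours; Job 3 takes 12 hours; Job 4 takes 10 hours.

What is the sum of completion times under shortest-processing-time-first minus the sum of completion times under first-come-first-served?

-3

SPT (increasing processing time): Job 1 Job 4 Job 2 Job 3.
Job 1: 0→5
Job 4: 5→15
Job 2: 15→26
Job 3: 26→38
Sum = 5+15+26+38 = 84.
FIFO (arrival order): Job 1 Job 2 Job 3 Job 4.
Job 1: 0→5
Job 2: 5→16
Job 3: 16→28
Job 4: 28→38
Sum = 5+16+28+38 = 87.
Difference = 84 − 87 = -3.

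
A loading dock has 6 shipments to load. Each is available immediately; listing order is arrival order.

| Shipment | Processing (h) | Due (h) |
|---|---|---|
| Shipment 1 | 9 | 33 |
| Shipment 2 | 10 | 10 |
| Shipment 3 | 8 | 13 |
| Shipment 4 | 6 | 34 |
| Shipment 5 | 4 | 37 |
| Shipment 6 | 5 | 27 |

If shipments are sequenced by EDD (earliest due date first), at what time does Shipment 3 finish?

EDD (increasing due date): Shipment 2 Shipment 3 Shipment 6 Shipment 1 Shipment 4 Shipment 5.
Shipment 2: 0→10
Shipment 3: 10→18

18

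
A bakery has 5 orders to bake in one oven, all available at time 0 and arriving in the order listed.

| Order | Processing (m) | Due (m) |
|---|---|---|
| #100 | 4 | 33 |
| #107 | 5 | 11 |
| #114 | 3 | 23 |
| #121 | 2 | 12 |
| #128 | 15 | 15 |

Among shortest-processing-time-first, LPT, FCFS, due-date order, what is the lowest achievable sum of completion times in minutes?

SPT (increasing processing time): #121 #114 #100 #107 #128.
#121: 0→2
#114: 2→5
#100: 5→9
#107: 9→14
#128: 14→29
Sum = 2+5+9+14+29 = 59.
LPT (decreasing processing time): #128 #107 #100 #114 #121.
#128: 0→15
#107: 15→20
#100: 20→24
#114: 24→27
#121: 27→29
Sum = 15+20+24+27+29 = 115.
FIFO (arrival order): #100 #107 #114 #121 #128.
#100: 0→4
#107: 4→9
#114: 9→12
#121: 12→14
#128: 14→29
Sum = 4+9+12+14+29 = 68.
EDD (increasing due date): #107 #121 #128 #114 #100.
#107: 0→5
#121: 5→7
#128: 7→22
#114: 22→25
#100: 25→29
Sum = 5+7+22+25+29 = 88.
SPT 59, LPT 115, FIFO 68, EDD 88 → minimum 59.

59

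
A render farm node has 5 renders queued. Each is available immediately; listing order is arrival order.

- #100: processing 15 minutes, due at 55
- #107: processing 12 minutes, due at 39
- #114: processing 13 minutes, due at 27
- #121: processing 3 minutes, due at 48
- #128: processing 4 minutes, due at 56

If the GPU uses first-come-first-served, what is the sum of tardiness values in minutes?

13

FIFO (arrival order): #100 #107 #114 #121 #128.
#100: 0→15, due 55, tardiness 0
#107: 15→27, due 39, tardiness 0
#114: 27→40, due 27, tardiness 13
#121: 40→43, due 48, tardiness 0
#128: 43→47, due 56, tardiness 0
Sum = 0+0+13+0+0 = 13.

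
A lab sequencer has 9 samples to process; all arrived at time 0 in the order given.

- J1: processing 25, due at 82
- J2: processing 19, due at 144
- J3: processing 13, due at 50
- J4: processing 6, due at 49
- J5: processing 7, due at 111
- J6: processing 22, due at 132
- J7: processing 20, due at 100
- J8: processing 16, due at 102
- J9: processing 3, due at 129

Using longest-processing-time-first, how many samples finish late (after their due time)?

4

LPT (decreasing processing time): J1 J6 J7 J2 J8 J3 J5 J4 J9.
J1: 0→25, due 82, tardiness 0
J6: 25→47, due 132, tardiness 0
J7: 47→67, due 100, tardiness 0
J2: 67→86, due 144, tardiness 0
J8: 86→102, due 102, tardiness 0
J3: 102→115, due 50, tardiness 65
J5: 115→122, due 111, tardiness 11
J4: 122→128, due 49, tardiness 79
J9: 128→131, due 129, tardiness 2
Late samples: 4.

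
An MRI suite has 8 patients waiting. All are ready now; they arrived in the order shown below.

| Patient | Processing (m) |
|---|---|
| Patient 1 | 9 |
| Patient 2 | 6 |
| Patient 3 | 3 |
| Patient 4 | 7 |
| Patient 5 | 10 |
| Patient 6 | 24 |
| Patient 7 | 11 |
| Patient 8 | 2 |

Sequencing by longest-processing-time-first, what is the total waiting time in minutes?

356

LPT (decreasing processing time): Patient 6 Patient 7 Patient 5 Patient 1 Patient 4 Patient 2 Patient 3 Patient 8.
Patient 6: waits 0, runs 0→24
Patient 7: waits 24, runs 24→35
Patient 5: waits 35, runs 35→45
Patient 1: waits 45, runs 45→54
Patient 4: waits 54, runs 54→61
Patient 2: waits 61, runs 61→67
Patient 3: waits 67, runs 67→70
Patient 8: waits 70, runs 70→72
Sum = 0+24+35+45+54+61+67+70 = 356.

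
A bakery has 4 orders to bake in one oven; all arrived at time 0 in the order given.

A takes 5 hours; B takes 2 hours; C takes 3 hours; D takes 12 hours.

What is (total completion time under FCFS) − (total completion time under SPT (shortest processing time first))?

5

FIFO (arrival order): A B C D.
A: 0→5
B: 5→7
C: 7→10
D: 10→22
Sum = 5+7+10+22 = 44.
SPT (increasing processing time): B C A D.
B: 0→2
C: 2→5
A: 5→10
D: 10→22
Sum = 2+5+10+22 = 39.
Difference = 44 − 39 = 5.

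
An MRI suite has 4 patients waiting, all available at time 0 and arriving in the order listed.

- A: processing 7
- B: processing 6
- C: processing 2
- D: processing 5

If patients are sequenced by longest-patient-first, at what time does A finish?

7

LPT (decreasing processing time): A B D C.
A: 0→7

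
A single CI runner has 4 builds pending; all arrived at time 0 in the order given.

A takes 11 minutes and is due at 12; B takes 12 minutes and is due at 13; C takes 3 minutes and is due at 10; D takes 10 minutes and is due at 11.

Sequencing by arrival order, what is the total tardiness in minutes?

FIFO (arrival order): A B C D.
A: 0→11, due 12, tardiness 0
B: 11→23, due 13, tardiness 10
C: 23→26, due 10, tardiness 16
D: 26→36, due 11, tardiness 25
Sum = 0+10+16+25 = 51.

51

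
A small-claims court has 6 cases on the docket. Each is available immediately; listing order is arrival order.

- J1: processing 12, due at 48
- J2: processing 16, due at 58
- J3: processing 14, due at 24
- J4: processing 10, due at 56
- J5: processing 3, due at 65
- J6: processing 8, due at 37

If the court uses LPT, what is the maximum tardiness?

23

LPT (decreasing processing time): J2 J3 J1 J4 J6 J5.
J2: 0→16, due 58, tardiness 0
J3: 16→30, due 24, tardiness 6
J1: 30→42, due 48, tardiness 0
J4: 42→52, due 56, tardiness 0
J6: 52→60, due 37, tardiness 23
J5: 60→63, due 65, tardiness 0
Maximum = 23.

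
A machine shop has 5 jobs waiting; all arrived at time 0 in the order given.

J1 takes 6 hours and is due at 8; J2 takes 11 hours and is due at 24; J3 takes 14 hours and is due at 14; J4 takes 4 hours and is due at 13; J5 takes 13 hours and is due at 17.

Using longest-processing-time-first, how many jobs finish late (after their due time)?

4

LPT (decreasing processing time): J3 J5 J2 J1 J4.
J3: 0→14, due 14, tardiness 0
J5: 14→27, due 17, tardiness 10
J2: 27→38, due 24, tardiness 14
J1: 38→44, due 8, tardiness 36
J4: 44→48, due 13, tardiness 35
Late jobs: 4.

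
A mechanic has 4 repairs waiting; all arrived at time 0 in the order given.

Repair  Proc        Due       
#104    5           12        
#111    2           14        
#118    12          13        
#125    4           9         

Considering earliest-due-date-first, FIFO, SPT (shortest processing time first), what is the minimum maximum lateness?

EDD (increasing due date): #125 #104 #118 #111.
#125: 0→4, due 9, lateness -5
#104: 4→9, due 12, lateness -3
#118: 9→21, due 13, lateness 8
#111: 21→23, due 14, lateness 9
Maximum = 9.
FIFO (arrival order): #104 #111 #118 #125.
#104: 0→5, due 12, lateness -7
#111: 5→7, due 14, lateness -7
#118: 7→19, due 13, lateness 6
#125: 19→23, due 9, lateness 14
Maximum = 14.
SPT (increasing processing time): #111 #125 #104 #118.
#111: 0→2, due 14, lateness -12
#125: 2→6, due 9, lateness -3
#104: 6→11, due 12, lateness -1
#118: 11→23, due 13, lateness 10
Maximum = 10.
EDD 9, FIFO 14, SPT 10 → minimum 9.

9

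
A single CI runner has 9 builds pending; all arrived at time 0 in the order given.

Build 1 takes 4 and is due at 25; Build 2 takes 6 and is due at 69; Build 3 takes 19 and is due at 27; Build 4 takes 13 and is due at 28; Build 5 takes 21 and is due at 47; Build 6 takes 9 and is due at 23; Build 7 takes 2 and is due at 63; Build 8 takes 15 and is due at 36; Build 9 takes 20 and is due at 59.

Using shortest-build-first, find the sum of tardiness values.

151

SPT (increasing processing time): Build 7 Build 1 Build 2 Build 6 Build 4 Build 8 Build 3 Build 9 Build 5.
Build 7: 0→2, due 63, tardiness 0
Build 1: 2→6, due 25, tardiness 0
Build 2: 6→12, due 69, tardiness 0
Build 6: 12→21, due 23, tardiness 0
Build 4: 21→34, due 28, tardiness 6
Build 8: 34→49, due 36, tardiness 13
Build 3: 49→68, due 27, tardiness 41
Build 9: 68→88, due 59, tardiness 29
Build 5: 88→109, due 47, tardiness 62
Sum = 0+0+0+0+6+13+41+29+62 = 151.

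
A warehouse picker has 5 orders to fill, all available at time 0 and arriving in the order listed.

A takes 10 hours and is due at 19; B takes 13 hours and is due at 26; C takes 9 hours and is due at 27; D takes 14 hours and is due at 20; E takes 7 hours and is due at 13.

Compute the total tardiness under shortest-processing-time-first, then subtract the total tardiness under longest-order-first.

SPT (increasing processing time): E C A B D.
E: 0→7, due 13, tardiness 0
C: 7→16, due 27, tardiness 0
A: 16→26, due 19, tardiness 7
B: 26→39, due 26, tardiness 13
D: 39→53, due 20, tardiness 33
Sum = 0+0+7+13+33 = 53.
LPT (decreasing processing time): D B A C E.
D: 0→14, due 20, tardiness 0
B: 14→27, due 26, tardiness 1
A: 27→37, due 19, tardiness 18
C: 37→46, due 27, tardiness 19
E: 46→53, due 13, tardiness 40
Sum = 0+1+18+19+40 = 78.
Difference = 53 − 78 = -25.

-25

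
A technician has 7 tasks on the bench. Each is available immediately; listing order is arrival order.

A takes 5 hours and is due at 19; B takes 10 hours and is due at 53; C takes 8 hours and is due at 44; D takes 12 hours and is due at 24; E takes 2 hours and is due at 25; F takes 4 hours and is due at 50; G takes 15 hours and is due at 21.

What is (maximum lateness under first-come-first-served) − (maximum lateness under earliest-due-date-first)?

26

FIFO (arrival order): A B C D E F G.
A: 0→5, due 19, lateness -14
B: 5→15, due 53, lateness -38
C: 15→23, due 44, lateness -21
D: 23→35, due 24, lateness 11
E: 35→37, due 25, lateness 12
F: 37→41, due 50, lateness -9
G: 41→56, due 21, lateness 35
Maximum = 35.
EDD (increasing due date): A G D E C F B.
A: 0→5, due 19, lateness -14
G: 5→20, due 21, lateness -1
D: 20→32, due 24, lateness 8
E: 32→34, due 25, lateness 9
C: 34→42, due 44, lateness -2
F: 42→46, due 50, lateness -4
B: 46→56, due 53, lateness 3
Maximum = 9.
Difference = 35 − 9 = 26.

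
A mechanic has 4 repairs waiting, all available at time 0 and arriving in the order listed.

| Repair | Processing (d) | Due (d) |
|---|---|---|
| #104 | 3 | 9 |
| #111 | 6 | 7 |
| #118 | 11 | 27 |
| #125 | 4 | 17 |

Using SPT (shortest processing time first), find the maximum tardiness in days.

6

SPT (increasing processing time): #104 #125 #111 #118.
#104: 0→3, due 9, tardiness 0
#125: 3→7, due 17, tardiness 0
#111: 7→13, due 7, tardiness 6
#118: 13→24, due 27, tardiness 0
Maximum = 6.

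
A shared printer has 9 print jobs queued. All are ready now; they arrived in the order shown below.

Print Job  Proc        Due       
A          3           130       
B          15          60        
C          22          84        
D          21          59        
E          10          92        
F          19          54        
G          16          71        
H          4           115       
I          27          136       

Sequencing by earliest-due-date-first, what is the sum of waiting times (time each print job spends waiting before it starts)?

598

EDD (increasing due date): F D B G C E H A I.
F: waits 0, runs 0→19
D: waits 19, runs 19→40
B: waits 40, runs 40→55
G: waits 55, runs 55→71
C: waits 71, runs 71→93
E: waits 93, runs 93→103
H: waits 103, runs 103→107
A: waits 107, runs 107→110
I: waits 110, runs 110→137
Sum = 0+19+40+55+71+93+103+107+110 = 598.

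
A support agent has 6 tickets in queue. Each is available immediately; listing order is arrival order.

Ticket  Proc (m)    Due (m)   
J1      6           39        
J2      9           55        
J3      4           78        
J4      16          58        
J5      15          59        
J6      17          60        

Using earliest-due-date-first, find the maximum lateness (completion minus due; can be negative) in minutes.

3

EDD (increasing due date): J1 J2 J4 J5 J6 J3.
J1: 0→6, due 39, lateness -33
J2: 6→15, due 55, lateness -40
J4: 15→31, due 58, lateness -27
J5: 31→46, due 59, lateness -13
J6: 46→63, due 60, lateness 3
J3: 63→67, due 78, lateness -11
Maximum = 3.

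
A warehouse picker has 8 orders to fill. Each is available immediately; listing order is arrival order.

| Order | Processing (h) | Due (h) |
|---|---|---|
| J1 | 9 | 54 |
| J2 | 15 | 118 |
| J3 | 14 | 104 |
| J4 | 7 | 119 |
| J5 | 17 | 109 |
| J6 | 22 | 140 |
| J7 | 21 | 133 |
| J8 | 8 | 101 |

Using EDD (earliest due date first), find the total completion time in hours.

EDD (increasing due date): J1 J8 J3 J5 J2 J4 J7 J6.
J1: 0→9
J8: 9→17
J3: 17→31
J5: 31→48
J2: 48→63
J4: 63→70
J7: 70→91
J6: 91→113
Sum = 9+17+31+48+63+70+91+113 = 442.

442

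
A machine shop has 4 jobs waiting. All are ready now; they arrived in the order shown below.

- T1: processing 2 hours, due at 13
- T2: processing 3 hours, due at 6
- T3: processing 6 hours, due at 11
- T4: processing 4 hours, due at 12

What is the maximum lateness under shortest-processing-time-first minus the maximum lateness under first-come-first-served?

1

SPT (increasing processing time): T1 T2 T4 T3.
T1: 0→2, due 13, lateness -11
T2: 2→5, due 6, lateness -1
T4: 5→9, due 12, lateness -3
T3: 9→15, due 11, lateness 4
Maximum = 4.
FIFO (arrival order): T1 T2 T3 T4.
T1: 0→2, due 13, lateness -11
T2: 2→5, due 6, lateness -1
T3: 5→11, due 11, lateness 0
T4: 11→15, due 12, lateness 3
Maximum = 3.
Difference = 4 − 3 = 1.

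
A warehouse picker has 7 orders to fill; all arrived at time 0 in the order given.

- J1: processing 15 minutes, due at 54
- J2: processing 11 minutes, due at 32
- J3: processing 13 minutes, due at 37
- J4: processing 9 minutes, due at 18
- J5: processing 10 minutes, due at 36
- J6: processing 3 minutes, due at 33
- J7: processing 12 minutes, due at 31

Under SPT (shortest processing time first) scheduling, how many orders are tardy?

SPT (increasing processing time): J6 J4 J5 J2 J7 J3 J1.
J6: 0→3, due 33, tardiness 0
J4: 3→12, due 18, tardiness 0
J5: 12→22, due 36, tardiness 0
J2: 22→33, due 32, tardiness 1
J7: 33→45, due 31, tardiness 14
J3: 45→58, due 37, tardiness 21
J1: 58→73, due 54, tardiness 19
Late orders: 4.

4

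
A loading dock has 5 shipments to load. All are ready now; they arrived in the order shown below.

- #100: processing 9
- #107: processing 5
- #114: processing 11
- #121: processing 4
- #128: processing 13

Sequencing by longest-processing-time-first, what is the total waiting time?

LPT (decreasing processing time): #128 #114 #100 #107 #121.
#128: waits 0, runs 0→13
#114: waits 13, runs 13→24
#100: waits 24, runs 24→33
#107: waits 33, runs 33→38
#121: waits 38, runs 38→42
Sum = 0+13+24+33+38 = 108.

108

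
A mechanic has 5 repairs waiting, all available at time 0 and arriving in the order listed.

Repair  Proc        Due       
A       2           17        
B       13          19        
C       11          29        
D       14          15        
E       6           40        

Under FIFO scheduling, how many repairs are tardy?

FIFO (arrival order): A B C D E.
A: 0→2, due 17, tardiness 0
B: 2→15, due 19, tardiness 0
C: 15→26, due 29, tardiness 0
D: 26→40, due 15, tardiness 25
E: 40→46, due 40, tardiness 6
Late repairs: 2.

2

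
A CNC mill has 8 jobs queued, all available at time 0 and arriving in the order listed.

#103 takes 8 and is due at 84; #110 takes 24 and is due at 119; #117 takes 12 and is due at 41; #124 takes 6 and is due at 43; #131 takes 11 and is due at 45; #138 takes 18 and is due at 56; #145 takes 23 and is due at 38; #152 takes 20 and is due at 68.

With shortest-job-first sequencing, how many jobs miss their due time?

3

SPT (increasing processing time): #124 #103 #131 #117 #138 #152 #145 #110.
#124: 0→6, due 43, tardiness 0
#103: 6→14, due 84, tardiness 0
#131: 14→25, due 45, tardiness 0
#117: 25→37, due 41, tardiness 0
#138: 37→55, due 56, tardiness 0
#152: 55→75, due 68, tardiness 7
#145: 75→98, due 38, tardiness 60
#110: 98→122, due 119, tardiness 3
Late jobs: 3.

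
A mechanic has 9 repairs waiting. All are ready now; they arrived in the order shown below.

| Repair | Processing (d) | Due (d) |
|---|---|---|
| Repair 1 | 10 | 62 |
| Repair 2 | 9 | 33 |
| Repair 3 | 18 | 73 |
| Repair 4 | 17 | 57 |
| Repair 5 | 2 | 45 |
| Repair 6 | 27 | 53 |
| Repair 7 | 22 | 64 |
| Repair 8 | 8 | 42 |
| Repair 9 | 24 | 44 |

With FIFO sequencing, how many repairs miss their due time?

FIFO (arrival order): Repair 1 Repair 2 Repair 3 Repair 4 Repair 5 Repair 6 Repair 7 Repair 8 Repair 9.
Repair 1: 0→10, due 62, tardiness 0
Repair 2: 10→19, due 33, tardiness 0
Repair 3: 19→37, due 73, tardiness 0
Repair 4: 37→54, due 57, tardiness 0
Repair 5: 54→56, due 45, tardiness 11
Repair 6: 56→83, due 53, tardiness 30
Repair 7: 83→105, due 64, tardiness 41
Repair 8: 105→113, due 42, tardiness 71
Repair 9: 113→137, due 44, tardiness 93
Late repairs: 5.

5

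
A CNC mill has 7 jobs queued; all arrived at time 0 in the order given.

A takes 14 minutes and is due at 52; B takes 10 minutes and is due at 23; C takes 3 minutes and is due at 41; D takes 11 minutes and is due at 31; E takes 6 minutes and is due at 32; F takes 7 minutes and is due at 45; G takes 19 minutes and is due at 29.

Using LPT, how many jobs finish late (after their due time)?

LPT (decreasing processing time): G A D B F E C.
G: 0→19, due 29, tardiness 0
A: 19→33, due 52, tardiness 0
D: 33→44, due 31, tardiness 13
B: 44→54, due 23, tardiness 31
F: 54→61, due 45, tardiness 16
E: 61→67, due 32, tardiness 35
C: 67→70, due 41, tardiness 29
Late jobs: 5.

5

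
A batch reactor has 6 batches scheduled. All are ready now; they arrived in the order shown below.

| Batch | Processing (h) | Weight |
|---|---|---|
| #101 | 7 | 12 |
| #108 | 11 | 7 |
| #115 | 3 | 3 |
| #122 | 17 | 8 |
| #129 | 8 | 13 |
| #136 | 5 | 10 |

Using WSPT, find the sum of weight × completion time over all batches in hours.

WSPT (decreasing weight/processing-time ratio): #136 #101 #129 #115 #108 #122.
#136: finishes 5, weight 10, w·C = 50
#101: finishes 12, weight 12, w·C = 144
#129: finishes 20, weight 13, w·C = 260
#115: finishes 23, weight 3, w·C = 69
#108: finishes 34, weight 7, w·C = 238
#122: finishes 51, weight 8, w·C = 408
Sum = 50+144+260+69+238+408 = 1169.

1169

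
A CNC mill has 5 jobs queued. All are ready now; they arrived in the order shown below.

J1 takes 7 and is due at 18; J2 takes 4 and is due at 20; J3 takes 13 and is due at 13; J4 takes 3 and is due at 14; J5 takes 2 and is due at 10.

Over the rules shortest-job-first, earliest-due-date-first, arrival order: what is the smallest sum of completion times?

SPT (increasing processing time): J5 J4 J2 J1 J3.
J5: 0→2
J4: 2→5
J2: 5→9
J1: 9→16
J3: 16→29
Sum = 2+5+9+16+29 = 61.
EDD (increasing due date): J5 J3 J4 J1 J2.
J5: 0→2
J3: 2→15
J4: 15→18
J1: 18→25
J2: 25→29
Sum = 2+15+18+25+29 = 89.
FIFO (arrival order): J1 J2 J3 J4 J5.
J1: 0→7
J2: 7→11
J3: 11→24
J4: 24→27
J5: 27→29
Sum = 7+11+24+27+29 = 98.
SPT 61, EDD 89, FIFO 98 → minimum 61.

61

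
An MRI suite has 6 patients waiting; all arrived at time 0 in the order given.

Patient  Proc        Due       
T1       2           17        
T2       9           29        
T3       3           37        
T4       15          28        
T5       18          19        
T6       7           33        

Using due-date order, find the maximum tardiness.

18

EDD (increasing due date): T1 T5 T4 T2 T6 T3.
T1: 0→2, due 17, tardiness 0
T5: 2→20, due 19, tardiness 1
T4: 20→35, due 28, tardiness 7
T2: 35→44, due 29, tardiness 15
T6: 44→51, due 33, tardiness 18
T3: 51→54, due 37, tardiness 17
Maximum = 18.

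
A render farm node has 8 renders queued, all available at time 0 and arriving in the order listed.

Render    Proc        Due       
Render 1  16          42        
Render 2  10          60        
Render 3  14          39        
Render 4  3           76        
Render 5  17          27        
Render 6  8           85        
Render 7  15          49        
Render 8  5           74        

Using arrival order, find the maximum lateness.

FIFO (arrival order): Render 1 Render 2 Render 3 Render 4 Render 5 Render 6 Render 7 Render 8.
Render 1: 0→16, due 42, lateness -26
Render 2: 16→26, due 60, lateness -34
Render 3: 26→40, due 39, lateness 1
Render 4: 40→43, due 76, lateness -33
Render 5: 43→60, due 27, lateness 33
Render 6: 60→68, due 85, lateness -17
Render 7: 68→83, due 49, lateness 34
Render 8: 83→88, due 74, lateness 14
Maximum = 34.

34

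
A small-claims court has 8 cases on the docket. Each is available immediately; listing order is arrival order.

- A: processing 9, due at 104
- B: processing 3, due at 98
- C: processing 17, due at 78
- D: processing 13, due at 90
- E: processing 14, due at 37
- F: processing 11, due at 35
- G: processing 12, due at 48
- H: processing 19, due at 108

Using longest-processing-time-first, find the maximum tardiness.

51

LPT (decreasing processing time): H C E D G F A B.
H: 0→19, due 108, tardiness 0
C: 19→36, due 78, tardiness 0
E: 36→50, due 37, tardiness 13
D: 50→63, due 90, tardiness 0
G: 63→75, due 48, tardiness 27
F: 75→86, due 35, tardiness 51
A: 86→95, due 104, tardiness 0
B: 95→98, due 98, tardiness 0
Maximum = 51.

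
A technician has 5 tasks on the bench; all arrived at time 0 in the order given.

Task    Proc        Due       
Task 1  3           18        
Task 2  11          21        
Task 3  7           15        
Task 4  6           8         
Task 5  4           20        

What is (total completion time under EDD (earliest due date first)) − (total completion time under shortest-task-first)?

12

EDD (increasing due date): Task 4 Task 3 Task 1 Task 5 Task 2.
Task 4: 0→6
Task 3: 6→13
Task 1: 13→16
Task 5: 16→20
Task 2: 20→31
Sum = 6+13+16+20+31 = 86.
SPT (increasing processing time): Task 1 Task 5 Task 4 Task 3 Task 2.
Task 1: 0→3
Task 5: 3→7
Task 4: 7→13
Task 3: 13→20
Task 2: 20→31
Sum = 3+7+13+20+31 = 74.
Difference = 86 − 74 = 12.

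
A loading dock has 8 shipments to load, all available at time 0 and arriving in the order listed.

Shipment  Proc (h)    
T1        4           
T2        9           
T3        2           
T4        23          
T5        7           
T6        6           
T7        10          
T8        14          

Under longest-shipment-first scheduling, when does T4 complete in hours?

23

LPT (decreasing processing time): T4 T8 T7 T2 T5 T6 T1 T3.
T4: 0→23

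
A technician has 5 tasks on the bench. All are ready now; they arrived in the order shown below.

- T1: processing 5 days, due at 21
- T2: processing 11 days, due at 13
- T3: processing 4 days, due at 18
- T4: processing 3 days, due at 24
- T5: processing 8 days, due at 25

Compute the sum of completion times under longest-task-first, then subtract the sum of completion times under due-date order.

13

LPT (decreasing processing time): T2 T5 T1 T3 T4.
T2: 0→11
T5: 11→19
T1: 19→24
T3: 24→28
T4: 28→31
Sum = 11+19+24+28+31 = 113.
EDD (increasing due date): T2 T3 T1 T4 T5.
T2: 0→11
T3: 11→15
T1: 15→20
T4: 20→23
T5: 23→31
Sum = 11+15+20+23+31 = 100.
Difference = 113 − 100 = 13.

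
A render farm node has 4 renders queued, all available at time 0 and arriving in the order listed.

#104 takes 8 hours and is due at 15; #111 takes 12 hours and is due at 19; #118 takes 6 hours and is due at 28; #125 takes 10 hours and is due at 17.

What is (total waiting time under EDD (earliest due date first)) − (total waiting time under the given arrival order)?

EDD (increasing due date): #104 #125 #111 #118.
#104: waits 0, runs 0→8
#125: waits 8, runs 8→18
#111: waits 18, runs 18→30
#118: waits 30, runs 30→36
Sum = 0+8+18+30 = 56.
FIFO (arrival order): #104 #111 #118 #125.
#104: waits 0, runs 0→8
#111: waits 8, runs 8→20
#118: waits 20, runs 20→26
#125: waits 26, runs 26→36
Sum = 0+8+20+26 = 54.
Difference = 56 − 54 = 2.

2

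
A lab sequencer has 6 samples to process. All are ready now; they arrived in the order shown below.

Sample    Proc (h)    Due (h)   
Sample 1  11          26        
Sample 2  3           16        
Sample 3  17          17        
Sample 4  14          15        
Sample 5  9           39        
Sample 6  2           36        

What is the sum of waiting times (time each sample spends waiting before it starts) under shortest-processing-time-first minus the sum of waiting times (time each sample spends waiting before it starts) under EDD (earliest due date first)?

-72

SPT (increasing processing time): Sample 6 Sample 2 Sample 5 Sample 1 Sample 4 Sample 3.
Sample 6: waits 0, runs 0→2
Sample 2: waits 2, runs 2→5
Sample 5: waits 5, runs 5→14
Sample 1: waits 14, runs 14→25
Sample 4: waits 25, runs 25→39
Sample 3: waits 39, runs 39→56
Sum = 0+2+5+14+25+39 = 85.
EDD (increasing due date): Sample 4 Sample 2 Sample 3 Sample 1 Sample 6 Sample 5.
Sample 4: waits 0, runs 0→14
Sample 2: waits 14, runs 14→17
Sample 3: waits 17, runs 17→34
Sample 1: waits 34, runs 34→45
Sample 6: waits 45, runs 45→47
Sample 5: waits 47, runs 47→56
Sum = 0+14+17+34+45+47 = 157.
Difference = 85 − 157 = -72.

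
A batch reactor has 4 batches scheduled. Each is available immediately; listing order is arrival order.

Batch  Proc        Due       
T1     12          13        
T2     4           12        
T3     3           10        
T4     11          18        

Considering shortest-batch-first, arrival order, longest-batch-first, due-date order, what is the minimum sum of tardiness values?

17

SPT (increasing processing time): T3 T2 T4 T1.
T3: 0→3, due 10, tardiness 0
T2: 3→7, due 12, tardiness 0
T4: 7→18, due 18, tardiness 0
T1: 18→30, due 13, tardiness 17
Sum = 0+0+0+17 = 17.
FIFO (arrival order): T1 T2 T3 T4.
T1: 0→12, due 13, tardiness 0
T2: 12→16, due 12, tardiness 4
T3: 16→19, due 10, tardiness 9
T4: 19→30, due 18, tardiness 12
Sum = 0+4+9+12 = 25.
LPT (decreasing processing time): T1 T4 T2 T3.
T1: 0→12, due 13, tardiness 0
T4: 12→23, due 18, tardiness 5
T2: 23→27, due 12, tardiness 15
T3: 27→30, due 10, tardiness 20
Sum = 0+5+15+20 = 40.
EDD (increasing due date): T3 T2 T1 T4.
T3: 0→3, due 10, tardiness 0
T2: 3→7, due 12, tardiness 0
T1: 7→19, due 13, tardiness 6
T4: 19→30, due 18, tardiness 12
Sum = 0+0+6+12 = 18.
SPT 17, FIFO 25, LPT 40, EDD 18 → minimum 17.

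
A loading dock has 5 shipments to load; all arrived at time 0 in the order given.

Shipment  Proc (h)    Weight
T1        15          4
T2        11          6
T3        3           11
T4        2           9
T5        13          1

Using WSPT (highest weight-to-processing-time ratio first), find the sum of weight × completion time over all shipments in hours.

WSPT (decreasing weight/processing-time ratio): T4 T3 T2 T1 T5.
T4: finishes 2, weight 9, w·C = 18
T3: finishes 5, weight 11, w·C = 55
T2: finishes 16, weight 6, w·C = 96
T1: finishes 31, weight 4, w·C = 124
T5: finishes 44, weight 1, w·C = 44
Sum = 18+55+96+124+44 = 337.

337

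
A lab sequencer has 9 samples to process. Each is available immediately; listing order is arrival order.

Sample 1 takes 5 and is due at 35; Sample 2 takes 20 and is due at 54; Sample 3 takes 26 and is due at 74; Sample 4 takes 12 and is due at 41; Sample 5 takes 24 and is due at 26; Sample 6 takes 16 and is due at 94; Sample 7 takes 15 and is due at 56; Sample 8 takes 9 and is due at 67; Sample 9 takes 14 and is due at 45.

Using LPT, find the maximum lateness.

106

LPT (decreasing processing time): Sample 3 Sample 5 Sample 2 Sample 6 Sample 7 Sample 9 Sample 4 Sample 8 Sample 1.
Sample 3: 0→26, due 74, lateness -48
Sample 5: 26→50, due 26, lateness 24
Sample 2: 50→70, due 54, lateness 16
Sample 6: 70→86, due 94, lateness -8
Sample 7: 86→101, due 56, lateness 45
Sample 9: 101→115, due 45, lateness 70
Sample 4: 115→127, due 41, lateness 86
Sample 8: 127→136, due 67, lateness 69
Sample 1: 136→141, due 35, lateness 106
Maximum = 106.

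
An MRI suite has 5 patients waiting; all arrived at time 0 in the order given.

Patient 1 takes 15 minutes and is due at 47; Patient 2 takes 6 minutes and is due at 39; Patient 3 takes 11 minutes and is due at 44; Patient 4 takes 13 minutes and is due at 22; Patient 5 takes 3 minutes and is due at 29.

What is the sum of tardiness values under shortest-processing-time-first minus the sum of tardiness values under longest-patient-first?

-19

SPT (increasing processing time): Patient 5 Patient 2 Patient 3 Patient 4 Patient 1.
Patient 5: 0→3, due 29, tardiness 0
Patient 2: 3→9, due 39, tardiness 0
Patient 3: 9→20, due 44, tardiness 0
Patient 4: 20→33, due 22, tardiness 11
Patient 1: 33→48, due 47, tardiness 1
Sum = 0+0+0+11+1 = 12.
LPT (decreasing processing time): Patient 1 Patient 4 Patient 3 Patient 2 Patient 5.
Patient 1: 0→15, due 47, tardiness 0
Patient 4: 15→28, due 22, tardiness 6
Patient 3: 28→39, due 44, tardiness 0
Patient 2: 39→45, due 39, tardiness 6
Patient 5: 45→48, due 29, tardiness 19
Sum = 0+6+0+6+19 = 31.
Difference = 12 − 31 = -19.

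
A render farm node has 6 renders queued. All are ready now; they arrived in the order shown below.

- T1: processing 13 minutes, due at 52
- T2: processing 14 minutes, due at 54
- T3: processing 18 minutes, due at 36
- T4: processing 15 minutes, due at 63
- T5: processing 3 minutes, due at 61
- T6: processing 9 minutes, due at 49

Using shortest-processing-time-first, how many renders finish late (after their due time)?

SPT (increasing processing time): T5 T6 T1 T2 T4 T3.
T5: 0→3, due 61, tardiness 0
T6: 3→12, due 49, tardiness 0
T1: 12→25, due 52, tardiness 0
T2: 25→39, due 54, tardiness 0
T4: 39→54, due 63, tardiness 0
T3: 54→72, due 36, tardiness 36
Late renders: 1.

1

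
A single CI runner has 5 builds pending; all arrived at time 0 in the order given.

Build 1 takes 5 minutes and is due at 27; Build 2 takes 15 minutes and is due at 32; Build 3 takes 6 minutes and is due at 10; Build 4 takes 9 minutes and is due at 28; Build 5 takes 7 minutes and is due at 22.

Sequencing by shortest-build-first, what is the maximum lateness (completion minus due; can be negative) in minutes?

10

SPT (increasing processing time): Build 1 Build 3 Build 5 Build 4 Build 2.
Build 1: 0→5, due 27, lateness -22
Build 3: 5→11, due 10, lateness 1
Build 5: 11→18, due 22, lateness -4
Build 4: 18→27, due 28, lateness -1
Build 2: 27→42, due 32, lateness 10
Maximum = 10.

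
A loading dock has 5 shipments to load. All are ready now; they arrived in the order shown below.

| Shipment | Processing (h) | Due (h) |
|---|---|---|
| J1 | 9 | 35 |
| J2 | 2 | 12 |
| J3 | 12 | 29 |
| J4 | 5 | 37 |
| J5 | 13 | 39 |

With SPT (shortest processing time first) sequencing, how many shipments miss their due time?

SPT (increasing processing time): J2 J4 J1 J3 J5.
J2: 0→2, due 12, tardiness 0
J4: 2→7, due 37, tardiness 0
J1: 7→16, due 35, tardiness 0
J3: 16→28, due 29, tardiness 0
J5: 28→41, due 39, tardiness 2
Late shipments: 1.

1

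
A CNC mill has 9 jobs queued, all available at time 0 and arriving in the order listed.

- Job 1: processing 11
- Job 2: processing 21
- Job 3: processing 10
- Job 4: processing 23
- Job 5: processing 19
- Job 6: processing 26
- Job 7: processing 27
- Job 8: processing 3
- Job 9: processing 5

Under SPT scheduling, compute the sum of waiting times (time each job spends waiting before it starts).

SPT (increasing processing time): Job 8 Job 9 Job 3 Job 1 Job 5 Job 2 Job 4 Job 6 Job 7.
Job 8: waits 0, runs 0→3
Job 9: waits 3, runs 3→8
Job 3: waits 8, runs 8→18
Job 1: waits 18, runs 18→29
Job 5: waits 29, runs 29→48
Job 2: waits 48, runs 48→69
Job 4: waits 69, runs 69→92
Job 6: waits 92, runs 92→118
Job 7: waits 118, runs 118→145
Sum = 0+3+8+18+29+48+69+92+118 = 385.

385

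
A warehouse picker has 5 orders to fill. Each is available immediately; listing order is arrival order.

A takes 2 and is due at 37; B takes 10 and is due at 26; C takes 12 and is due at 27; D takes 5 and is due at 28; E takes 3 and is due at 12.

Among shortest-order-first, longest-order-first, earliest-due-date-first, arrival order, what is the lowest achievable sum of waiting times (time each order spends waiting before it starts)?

37

SPT (increasing processing time): A E D B C.
A: waits 0, runs 0→2
E: waits 2, runs 2→5
D: waits 5, runs 5→10
B: waits 10, runs 10→20
C: waits 20, runs 20→32
Sum = 0+2+5+10+20 = 37.
LPT (decreasing processing time): C B D E A.
C: waits 0, runs 0→12
B: waits 12, runs 12→22
D: waits 22, runs 22→27
E: waits 27, runs 27→30
A: waits 30, runs 30→32
Sum = 0+12+22+27+30 = 91.
EDD (increasing due date): E B C D A.
E: waits 0, runs 0→3
B: waits 3, runs 3→13
C: waits 13, runs 13→25
D: waits 25, runs 25→30
A: waits 30, runs 30→32
Sum = 0+3+13+25+30 = 71.
FIFO (arrival order): A B C D E.
A: waits 0, runs 0→2
B: waits 2, runs 2→12
C: waits 12, runs 12→24
D: waits 24, runs 24→29
E: waits 29, runs 29→32
Sum = 0+2+12+24+29 = 67.
SPT 37, LPT 91, EDD 71, FIFO 67 → minimum 37.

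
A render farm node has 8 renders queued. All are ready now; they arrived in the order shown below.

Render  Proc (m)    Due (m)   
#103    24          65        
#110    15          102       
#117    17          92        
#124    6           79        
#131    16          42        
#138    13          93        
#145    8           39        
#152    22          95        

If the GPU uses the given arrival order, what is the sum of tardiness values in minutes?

122

FIFO (arrival order): #103 #110 #117 #124 #131 #138 #145 #152.
#103: 0→24, due 65, tardiness 0
#110: 24→39, due 102, tardiness 0
#117: 39→56, due 92, tardiness 0
#124: 56→62, due 79, tardiness 0
#131: 62→78, due 42, tardiness 36
#138: 78→91, due 93, tardiness 0
#145: 91→99, due 39, tardiness 60
#152: 99→121, due 95, tardiness 26
Sum = 0+0+0+0+36+0+60+26 = 122.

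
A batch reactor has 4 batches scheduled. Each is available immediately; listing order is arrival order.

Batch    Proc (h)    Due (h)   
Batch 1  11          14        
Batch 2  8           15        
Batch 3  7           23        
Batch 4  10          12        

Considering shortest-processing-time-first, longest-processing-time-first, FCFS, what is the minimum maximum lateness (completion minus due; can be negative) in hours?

14

SPT (increasing processing time): Batch 3 Batch 2 Batch 4 Batch 1.
Batch 3: 0→7, due 23, lateness -16
Batch 2: 7→15, due 15, lateness 0
Batch 4: 15→25, due 12, lateness 13
Batch 1: 25→36, due 14, lateness 22
Maximum = 22.
LPT (decreasing processing time): Batch 1 Batch 4 Batch 2 Batch 3.
Batch 1: 0→11, due 14, lateness -3
Batch 4: 11→21, due 12, lateness 9
Batch 2: 21→29, due 15, lateness 14
Batch 3: 29→36, due 23, lateness 13
Maximum = 14.
FIFO (arrival order): Batch 1 Batch 2 Batch 3 Batch 4.
Batch 1: 0→11, due 14, lateness -3
Batch 2: 11→19, due 15, lateness 4
Batch 3: 19→26, due 23, lateness 3
Batch 4: 26→36, due 12, lateness 24
Maximum = 24.
SPT 22, LPT 14, FIFO 24 → minimum 14.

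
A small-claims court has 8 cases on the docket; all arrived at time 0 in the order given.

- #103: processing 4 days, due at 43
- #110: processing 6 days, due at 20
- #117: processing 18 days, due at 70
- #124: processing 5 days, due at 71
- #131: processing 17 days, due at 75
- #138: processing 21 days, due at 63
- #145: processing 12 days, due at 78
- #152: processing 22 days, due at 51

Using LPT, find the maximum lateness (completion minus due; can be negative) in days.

LPT (decreasing processing time): #152 #138 #117 #131 #145 #110 #124 #103.
#152: 0→22, due 51, lateness -29
#138: 22→43, due 63, lateness -20
#117: 43→61, due 70, lateness -9
#131: 61→78, due 75, lateness 3
#145: 78→90, due 78, lateness 12
#110: 90→96, due 20, lateness 76
#124: 96→101, due 71, lateness 30
#103: 101→105, due 43, lateness 62
Maximum = 76.

76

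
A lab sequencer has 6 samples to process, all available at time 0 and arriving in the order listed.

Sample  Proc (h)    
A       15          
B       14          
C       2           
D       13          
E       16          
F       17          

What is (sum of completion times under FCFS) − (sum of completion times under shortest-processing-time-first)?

FIFO (arrival order): A B C D E F.
A: 0→15
B: 15→29
C: 29→31
D: 31→44
E: 44→60
F: 60→77
Sum = 15+29+31+44+60+77 = 256.
SPT (increasing processing time): C D B A E F.
C: 0→2
D: 2→15
B: 15→29
A: 29→44
E: 44→60
F: 60→77
Sum = 2+15+29+44+60+77 = 227.
Difference = 256 − 227 = 29.

29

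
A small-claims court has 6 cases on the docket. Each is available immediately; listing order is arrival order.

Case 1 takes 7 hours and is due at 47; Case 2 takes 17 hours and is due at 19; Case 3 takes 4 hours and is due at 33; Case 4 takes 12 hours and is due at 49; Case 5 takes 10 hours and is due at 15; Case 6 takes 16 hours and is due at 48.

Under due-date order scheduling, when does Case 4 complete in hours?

66

EDD (increasing due date): Case 5 Case 2 Case 3 Case 1 Case 6 Case 4.
Case 5: 0→10
Case 2: 10→27
Case 3: 27→31
Case 1: 31→38
Case 6: 38→54
Case 4: 54→66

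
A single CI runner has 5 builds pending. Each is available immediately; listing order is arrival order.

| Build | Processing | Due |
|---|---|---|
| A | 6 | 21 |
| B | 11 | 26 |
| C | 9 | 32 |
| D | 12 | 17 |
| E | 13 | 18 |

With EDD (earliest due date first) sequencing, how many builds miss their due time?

EDD (increasing due date): D E A B C.
D: 0→12, due 17, tardiness 0
E: 12→25, due 18, tardiness 7
A: 25→31, due 21, tardiness 10
B: 31→42, due 26, tardiness 16
C: 42→51, due 32, tardiness 19
Late builds: 4.

4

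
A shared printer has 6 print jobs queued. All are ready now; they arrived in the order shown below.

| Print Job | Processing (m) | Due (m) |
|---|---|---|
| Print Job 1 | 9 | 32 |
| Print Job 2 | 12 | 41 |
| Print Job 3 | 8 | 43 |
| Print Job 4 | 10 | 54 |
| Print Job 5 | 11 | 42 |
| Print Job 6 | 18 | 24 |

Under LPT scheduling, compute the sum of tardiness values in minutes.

LPT (decreasing processing time): Print Job 6 Print Job 2 Print Job 5 Print Job 4 Print Job 1 Print Job 3.
Print Job 6: 0→18, due 24, tardiness 0
Print Job 2: 18→30, due 41, tardiness 0
Print Job 5: 30→41, due 42, tardiness 0
Print Job 4: 41→51, due 54, tardiness 0
Print Job 1: 51→60, due 32, tardiness 28
Print Job 3: 60→68, due 43, tardiness 25
Sum = 0+0+0+0+28+25 = 53.

53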